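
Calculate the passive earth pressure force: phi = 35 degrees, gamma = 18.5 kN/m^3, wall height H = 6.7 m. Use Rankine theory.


Compute passive earth pressure coefficient:
Kp = tan^2(45 + phi/2) = tan^2(62.5) = 3.690172
Compute passive force:
Pp = 0.5 * Kp * gamma * H^2
Pp = 0.5 * 3.690172 * 18.5 * 6.7^2
Pp = 1532.28 kN/m


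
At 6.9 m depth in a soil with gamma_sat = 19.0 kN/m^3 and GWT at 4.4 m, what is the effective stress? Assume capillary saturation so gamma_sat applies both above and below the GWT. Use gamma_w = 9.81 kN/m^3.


Total stress = gamma_sat * depth
sigma = 19.0 * 6.9 = 131.1 kPa
Pore water pressure u = gamma_w * (depth - d_wt)
u = 9.81 * (6.9 - 4.4) = 24.525 kPa
Effective stress = sigma - u
sigma' = 131.1 - 24.525 = 106.58 kPa


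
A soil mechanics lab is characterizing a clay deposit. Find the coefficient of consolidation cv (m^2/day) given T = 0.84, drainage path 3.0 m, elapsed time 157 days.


Using cv = T * H_dr^2 / t
H_dr^2 = 3.0^2 = 9.0
cv = 0.84 * 9.0 / 157
cv = 0.04815 m^2/day


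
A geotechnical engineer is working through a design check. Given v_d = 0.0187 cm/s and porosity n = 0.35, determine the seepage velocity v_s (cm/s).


Result: 0.05343 cm/s

Derivation:
Using v_s = v_d / n
v_s = 0.0187 / 0.35
v_s = 0.05343 cm/s


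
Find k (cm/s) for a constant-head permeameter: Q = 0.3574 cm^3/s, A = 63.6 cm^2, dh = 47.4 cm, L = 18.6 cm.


Result: 0.002205 cm/s

Derivation:
Compute hydraulic gradient:
i = dh / L = 47.4 / 18.6 = 2.54839
Then apply Darcy's law:
k = Q / (A * i)
k = 0.3574 / (63.6 * 2.54839)
k = 0.3574 / 162.077
k = 0.002205 cm/s


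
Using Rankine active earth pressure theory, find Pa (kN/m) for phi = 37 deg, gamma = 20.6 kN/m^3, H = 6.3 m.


Compute active earth pressure coefficient:
Ka = tan^2(45 - phi/2) = tan^2(26.5) = 0.248584
Compute active force:
Pa = 0.5 * Ka * gamma * H^2
Pa = 0.5 * 0.248584 * 20.6 * 6.3^2
Pa = 101.62 kN/m


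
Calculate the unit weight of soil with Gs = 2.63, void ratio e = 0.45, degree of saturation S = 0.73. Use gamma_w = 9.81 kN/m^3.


Using gamma = gamma_w * (Gs + S*e) / (1 + e)
Numerator: Gs + S*e = 2.63 + 0.73*0.45 = 2.9585
Denominator: 1 + e = 1 + 0.45 = 1.45
gamma = 9.81 * 2.9585 / 1.45
gamma = 20.016 kN/m^3


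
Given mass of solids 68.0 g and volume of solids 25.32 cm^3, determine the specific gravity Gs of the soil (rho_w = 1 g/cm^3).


Using Gs = m_s / (V_s * rho_w)
Since rho_w = 1 g/cm^3:
Gs = 68.0 / 25.32
Gs = 2.686


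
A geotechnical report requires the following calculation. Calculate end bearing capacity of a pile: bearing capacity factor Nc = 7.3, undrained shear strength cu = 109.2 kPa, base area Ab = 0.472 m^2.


Result: 376.26 kN

Derivation:
Using Qb = Nc * cu * Ab
Qb = 7.3 * 109.2 * 0.472
Qb = 376.26 kN


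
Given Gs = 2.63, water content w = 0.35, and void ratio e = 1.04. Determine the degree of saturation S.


Using S = Gs * w / e
S = 2.63 * 0.35 / 1.04
S = 0.8851


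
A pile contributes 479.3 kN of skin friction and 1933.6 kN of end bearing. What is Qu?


Result: 2412.9 kN

Derivation:
Using Qu = Qf + Qb
Qu = 479.3 + 1933.6
Qu = 2412.9 kN


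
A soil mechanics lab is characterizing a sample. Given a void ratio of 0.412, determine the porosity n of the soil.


Using the relation n = e / (1 + e)
n = 0.412 / (1 + 0.412)
n = 0.412 / 1.412
n = 0.2918


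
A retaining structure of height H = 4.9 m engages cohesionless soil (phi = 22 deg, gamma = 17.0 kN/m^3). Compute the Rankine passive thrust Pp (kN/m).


Compute passive earth pressure coefficient:
Kp = tan^2(45 + phi/2) = tan^2(56.0) = 2.197987
Compute passive force:
Pp = 0.5 * Kp * gamma * H^2
Pp = 0.5 * 2.197987 * 17.0 * 4.9^2
Pp = 448.58 kN/m


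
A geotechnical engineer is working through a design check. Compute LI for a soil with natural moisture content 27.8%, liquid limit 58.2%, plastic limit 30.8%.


First compute the plasticity index:
PI = LL - PL = 58.2 - 30.8 = 27.4
Then compute the liquidity index:
LI = (w - PL) / PI
LI = (27.8 - 30.8) / 27.4
LI = -0.109


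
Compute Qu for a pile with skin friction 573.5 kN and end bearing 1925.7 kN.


Using Qu = Qf + Qb
Qu = 573.5 + 1925.7
Qu = 2499.2 kN


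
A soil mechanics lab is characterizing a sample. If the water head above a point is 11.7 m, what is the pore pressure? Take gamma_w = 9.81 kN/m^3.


Result: 114.78 kPa

Derivation:
Using u = gamma_w * h_w
u = 9.81 * 11.7
u = 114.78 kPa


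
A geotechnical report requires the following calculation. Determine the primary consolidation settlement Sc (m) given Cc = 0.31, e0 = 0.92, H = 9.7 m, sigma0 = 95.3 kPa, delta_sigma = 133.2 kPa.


Using Sc = Cc * H / (1 + e0) * log10((sigma0 + delta_sigma) / sigma0)
Stress ratio = (95.3 + 133.2) / 95.3 = 2.39769
log10(2.39769) = 0.379793
Cc * H / (1 + e0) = 0.31 * 9.7 / (1 + 0.92) = 1.56615
Sc = 1.56615 * 0.379793
Sc = 0.5948 m


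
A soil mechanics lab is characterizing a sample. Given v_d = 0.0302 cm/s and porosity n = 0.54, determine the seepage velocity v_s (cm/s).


Using v_s = v_d / n
v_s = 0.0302 / 0.54
v_s = 0.05593 cm/s


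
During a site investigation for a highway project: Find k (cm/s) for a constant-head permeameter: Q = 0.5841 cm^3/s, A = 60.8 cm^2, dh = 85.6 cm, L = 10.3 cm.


Compute hydraulic gradient:
i = dh / L = 85.6 / 10.3 = 8.31068
Then apply Darcy's law:
k = Q / (A * i)
k = 0.5841 / (60.8 * 8.31068)
k = 0.5841 / 505.289
k = 0.001156 cm/s


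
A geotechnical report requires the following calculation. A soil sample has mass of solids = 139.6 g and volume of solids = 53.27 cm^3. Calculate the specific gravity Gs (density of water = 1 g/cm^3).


Result: 2.621

Derivation:
Using Gs = m_s / (V_s * rho_w)
Since rho_w = 1 g/cm^3:
Gs = 139.6 / 53.27
Gs = 2.621


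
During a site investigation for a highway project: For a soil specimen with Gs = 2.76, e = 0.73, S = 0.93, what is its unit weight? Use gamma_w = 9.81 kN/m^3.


Result: 19.5 kN/m^3

Derivation:
Using gamma = gamma_w * (Gs + S*e) / (1 + e)
Numerator: Gs + S*e = 2.76 + 0.93*0.73 = 3.4389
Denominator: 1 + e = 1 + 0.73 = 1.73
gamma = 9.81 * 3.4389 / 1.73
gamma = 19.5 kN/m^3


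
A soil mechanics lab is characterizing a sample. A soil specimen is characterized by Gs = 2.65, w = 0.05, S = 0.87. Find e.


Using the relation e = Gs * w / S
e = 2.65 * 0.05 / 0.87
e = 0.1523


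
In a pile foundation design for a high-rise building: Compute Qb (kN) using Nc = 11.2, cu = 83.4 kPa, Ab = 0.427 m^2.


Result: 398.85 kN

Derivation:
Using Qb = Nc * cu * Ab
Qb = 11.2 * 83.4 * 0.427
Qb = 398.85 kN


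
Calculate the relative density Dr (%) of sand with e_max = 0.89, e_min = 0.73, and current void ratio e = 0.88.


Using Dr = (e_max - e) / (e_max - e_min) * 100
e_max - e = 0.89 - 0.88 = 0.01
e_max - e_min = 0.89 - 0.73 = 0.16
Dr = 0.01 / 0.16 * 100
Dr = 6.25 %


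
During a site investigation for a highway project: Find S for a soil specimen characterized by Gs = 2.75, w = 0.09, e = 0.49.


Using S = Gs * w / e
S = 2.75 * 0.09 / 0.49
S = 0.5051


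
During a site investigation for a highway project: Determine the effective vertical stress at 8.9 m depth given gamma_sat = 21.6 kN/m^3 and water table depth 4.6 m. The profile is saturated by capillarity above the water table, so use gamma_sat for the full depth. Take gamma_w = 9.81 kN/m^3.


Result: 150.06 kPa

Derivation:
Total stress = gamma_sat * depth
sigma = 21.6 * 8.9 = 192.24 kPa
Pore water pressure u = gamma_w * (depth - d_wt)
u = 9.81 * (8.9 - 4.6) = 42.183 kPa
Effective stress = sigma - u
sigma' = 192.24 - 42.183 = 150.06 kPa


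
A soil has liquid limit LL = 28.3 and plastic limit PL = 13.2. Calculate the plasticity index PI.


Result: 15.1

Derivation:
Using PI = LL - PL
PI = 28.3 - 13.2
PI = 15.1


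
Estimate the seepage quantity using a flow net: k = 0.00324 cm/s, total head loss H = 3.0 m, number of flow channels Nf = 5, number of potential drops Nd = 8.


Convert k to m/s for unit consistency with H:
k = 0.00324 cm/s = 0.00324 / 100 m/s = 3.24e-05 m/s
Using q = k * H * Nf / Nd
Nf / Nd = 5 / 8 = 0.625
q = 3.24e-05 * 3.0 * 0.625
q = 6.075e-05 m^3/s per m


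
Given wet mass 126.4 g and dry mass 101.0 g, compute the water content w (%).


Result: 25.15 %

Derivation:
Using w = (m_wet - m_dry) / m_dry * 100
m_wet - m_dry = 126.4 - 101.0 = 25.4 g
w = 25.4 / 101.0 * 100
w = 25.15 %


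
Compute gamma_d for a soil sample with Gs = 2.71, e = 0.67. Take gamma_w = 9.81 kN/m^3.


Result: 15.919 kN/m^3

Derivation:
Using gamma_d = Gs * gamma_w / (1 + e)
gamma_d = 2.71 * 9.81 / (1 + 0.67)
gamma_d = 2.71 * 9.81 / 1.67
gamma_d = 15.919 kN/m^3


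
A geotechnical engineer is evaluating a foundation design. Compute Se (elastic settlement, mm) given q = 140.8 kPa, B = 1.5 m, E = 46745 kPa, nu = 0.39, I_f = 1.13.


Result: 4.329 mm

Derivation:
Using Se = q * B * (1 - nu^2) * I_f / E
1 - nu^2 = 1 - 0.39^2 = 0.8479
Se = 140.8 * 1.5 * 0.8479 * 1.13 / 46745
Se = 0.004329 m
Convert to mm: Se = 0.004329 * 1000 = 4.329 mm


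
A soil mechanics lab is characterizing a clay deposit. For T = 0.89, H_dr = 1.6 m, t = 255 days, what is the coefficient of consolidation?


Using cv = T * H_dr^2 / t
H_dr^2 = 1.6^2 = 2.56
cv = 0.89 * 2.56 / 255
cv = 0.00893 m^2/day


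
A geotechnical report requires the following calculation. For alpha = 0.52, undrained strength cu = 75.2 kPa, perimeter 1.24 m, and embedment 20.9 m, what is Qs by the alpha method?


Result: 1013.42 kN

Derivation:
Using Qs = alpha * cu * perimeter * L
Qs = 0.52 * 75.2 * 1.24 * 20.9
Qs = 1013.42 kN


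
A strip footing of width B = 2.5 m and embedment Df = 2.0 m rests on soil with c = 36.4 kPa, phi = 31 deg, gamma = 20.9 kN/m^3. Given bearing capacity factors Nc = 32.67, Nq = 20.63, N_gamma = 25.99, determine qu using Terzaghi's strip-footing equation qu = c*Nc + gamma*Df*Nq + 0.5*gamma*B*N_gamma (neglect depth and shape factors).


Result: 2730.51 kPa

Derivation:
Compute qu = c*Nc + gamma*Df*Nq + 0.5*gamma*B*N_gamma
Term 1: 36.4 * 32.67 = 1189.188
Term 2: 20.9 * 2.0 * 20.63 = 862.334
Term 3: 0.5 * 20.9 * 2.5 * 25.99 = 678.98875
qu = 1189.188 + 862.334 + 678.98875
qu = 2730.51 kPa


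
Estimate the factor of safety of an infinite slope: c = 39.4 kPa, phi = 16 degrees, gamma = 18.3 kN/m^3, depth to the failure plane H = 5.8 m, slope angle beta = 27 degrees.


Using Fs = c / (gamma*H*sin(beta)*cos(beta)) + tan(phi)/tan(beta)
Cohesion contribution = 39.4 / (18.3*5.8*sin(27)*cos(27))
Cohesion contribution = 0.917676
Friction contribution = tan(16)/tan(27) = 0.56277
Fs = 0.917676 + 0.56277
Fs = 1.48


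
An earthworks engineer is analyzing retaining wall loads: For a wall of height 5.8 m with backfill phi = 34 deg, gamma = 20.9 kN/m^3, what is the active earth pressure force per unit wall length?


Compute active earth pressure coefficient:
Ka = tan^2(45 - phi/2) = tan^2(28.0) = 0.282715
Compute active force:
Pa = 0.5 * Ka * gamma * H^2
Pa = 0.5 * 0.282715 * 20.9 * 5.8^2
Pa = 99.39 kN/m


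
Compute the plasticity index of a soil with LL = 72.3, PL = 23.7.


Using PI = LL - PL
PI = 72.3 - 23.7
PI = 48.6


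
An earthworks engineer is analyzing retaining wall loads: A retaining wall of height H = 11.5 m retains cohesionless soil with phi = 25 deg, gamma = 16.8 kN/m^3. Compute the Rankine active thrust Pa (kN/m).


Compute active earth pressure coefficient:
Ka = tan^2(45 - phi/2) = tan^2(32.5) = 0.405859
Compute active force:
Pa = 0.5 * Ka * gamma * H^2
Pa = 0.5 * 0.405859 * 16.8 * 11.5^2
Pa = 450.87 kN/m


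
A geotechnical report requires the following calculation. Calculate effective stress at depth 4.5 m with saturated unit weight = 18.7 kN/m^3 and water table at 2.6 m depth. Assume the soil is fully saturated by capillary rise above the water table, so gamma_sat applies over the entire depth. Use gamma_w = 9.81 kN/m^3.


Result: 65.51 kPa

Derivation:
Total stress = gamma_sat * depth
sigma = 18.7 * 4.5 = 84.15 kPa
Pore water pressure u = gamma_w * (depth - d_wt)
u = 9.81 * (4.5 - 2.6) = 18.639 kPa
Effective stress = sigma - u
sigma' = 84.15 - 18.639 = 65.51 kPa


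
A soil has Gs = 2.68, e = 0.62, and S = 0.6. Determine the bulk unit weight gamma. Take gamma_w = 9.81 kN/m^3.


Using gamma = gamma_w * (Gs + S*e) / (1 + e)
Numerator: Gs + S*e = 2.68 + 0.6*0.62 = 3.052
Denominator: 1 + e = 1 + 0.62 = 1.62
gamma = 9.81 * 3.052 / 1.62
gamma = 18.482 kN/m^3


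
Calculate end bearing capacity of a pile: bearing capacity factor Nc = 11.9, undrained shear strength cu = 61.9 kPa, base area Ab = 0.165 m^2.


Using Qb = Nc * cu * Ab
Qb = 11.9 * 61.9 * 0.165
Qb = 121.54 kN


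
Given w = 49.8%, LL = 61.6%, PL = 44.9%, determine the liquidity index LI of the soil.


First compute the plasticity index:
PI = LL - PL = 61.6 - 44.9 = 16.7
Then compute the liquidity index:
LI = (w - PL) / PI
LI = (49.8 - 44.9) / 16.7
LI = 0.293


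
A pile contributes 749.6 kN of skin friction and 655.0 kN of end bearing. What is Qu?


Result: 1404.6 kN

Derivation:
Using Qu = Qf + Qb
Qu = 749.6 + 655.0
Qu = 1404.6 kN


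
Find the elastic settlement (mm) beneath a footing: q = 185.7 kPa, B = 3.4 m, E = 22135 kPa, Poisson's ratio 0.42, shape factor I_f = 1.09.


Using Se = q * B * (1 - nu^2) * I_f / E
1 - nu^2 = 1 - 0.42^2 = 0.8236
Se = 185.7 * 3.4 * 0.8236 * 1.09 / 22135
Se = 0.025607 m
Convert to mm: Se = 0.025607 * 1000 = 25.607 mm


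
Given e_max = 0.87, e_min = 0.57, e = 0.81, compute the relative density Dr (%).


Result: 20.0 %

Derivation:
Using Dr = (e_max - e) / (e_max - e_min) * 100
e_max - e = 0.87 - 0.81 = 0.06
e_max - e_min = 0.87 - 0.57 = 0.3
Dr = 0.06 / 0.3 * 100
Dr = 20.0 %


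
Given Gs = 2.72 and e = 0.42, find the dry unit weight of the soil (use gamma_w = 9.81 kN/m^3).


Using gamma_d = Gs * gamma_w / (1 + e)
gamma_d = 2.72 * 9.81 / (1 + 0.42)
gamma_d = 2.72 * 9.81 / 1.42
gamma_d = 18.791 kN/m^3


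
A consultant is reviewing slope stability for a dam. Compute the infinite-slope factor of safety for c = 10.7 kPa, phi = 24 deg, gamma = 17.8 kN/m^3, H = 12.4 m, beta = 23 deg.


Result: 1.184

Derivation:
Using Fs = c / (gamma*H*sin(beta)*cos(beta)) + tan(phi)/tan(beta)
Cohesion contribution = 10.7 / (17.8*12.4*sin(23)*cos(23))
Cohesion contribution = 0.134784
Friction contribution = tan(24)/tan(23) = 1.04889
Fs = 0.134784 + 1.04889
Fs = 1.184


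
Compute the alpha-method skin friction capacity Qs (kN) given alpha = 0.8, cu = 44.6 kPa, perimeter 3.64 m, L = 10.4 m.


Using Qs = alpha * cu * perimeter * L
Qs = 0.8 * 44.6 * 3.64 * 10.4
Qs = 1350.7 kN


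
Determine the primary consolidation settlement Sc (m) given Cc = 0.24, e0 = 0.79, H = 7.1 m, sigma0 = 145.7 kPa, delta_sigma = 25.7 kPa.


Using Sc = Cc * H / (1 + e0) * log10((sigma0 + delta_sigma) / sigma0)
Stress ratio = (145.7 + 25.7) / 145.7 = 1.17639
log10(1.17639) = 0.0705513
Cc * H / (1 + e0) = 0.24 * 7.1 / (1 + 0.79) = 0.951955
Sc = 0.951955 * 0.0705513
Sc = 0.0672 m


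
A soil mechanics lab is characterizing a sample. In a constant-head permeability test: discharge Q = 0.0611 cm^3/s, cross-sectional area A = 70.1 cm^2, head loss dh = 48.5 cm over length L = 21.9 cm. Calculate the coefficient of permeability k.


Compute hydraulic gradient:
i = dh / L = 48.5 / 21.9 = 2.21461
Then apply Darcy's law:
k = Q / (A * i)
k = 0.0611 / (70.1 * 2.21461)
k = 0.0611 / 155.244
k = 0.000394 cm/s


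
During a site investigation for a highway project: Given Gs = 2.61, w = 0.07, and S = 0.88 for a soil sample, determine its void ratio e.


Result: 0.2076

Derivation:
Using the relation e = Gs * w / S
e = 2.61 * 0.07 / 0.88
e = 0.2076


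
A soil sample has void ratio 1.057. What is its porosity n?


Using the relation n = e / (1 + e)
n = 1.057 / (1 + 1.057)
n = 1.057 / 2.057
n = 0.5139


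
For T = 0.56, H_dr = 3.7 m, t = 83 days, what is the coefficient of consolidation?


Using cv = T * H_dr^2 / t
H_dr^2 = 3.7^2 = 13.69
cv = 0.56 * 13.69 / 83
cv = 0.09237 m^2/day


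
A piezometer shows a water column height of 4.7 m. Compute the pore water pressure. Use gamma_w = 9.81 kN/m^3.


Result: 46.11 kPa

Derivation:
Using u = gamma_w * h_w
u = 9.81 * 4.7
u = 46.11 kPa


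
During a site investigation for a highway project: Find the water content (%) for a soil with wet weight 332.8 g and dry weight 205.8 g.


Using w = (m_wet - m_dry) / m_dry * 100
m_wet - m_dry = 332.8 - 205.8 = 127.0 g
w = 127.0 / 205.8 * 100
w = 61.71 %


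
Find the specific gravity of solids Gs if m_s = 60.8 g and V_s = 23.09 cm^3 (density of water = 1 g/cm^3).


Using Gs = m_s / (V_s * rho_w)
Since rho_w = 1 g/cm^3:
Gs = 60.8 / 23.09
Gs = 2.633


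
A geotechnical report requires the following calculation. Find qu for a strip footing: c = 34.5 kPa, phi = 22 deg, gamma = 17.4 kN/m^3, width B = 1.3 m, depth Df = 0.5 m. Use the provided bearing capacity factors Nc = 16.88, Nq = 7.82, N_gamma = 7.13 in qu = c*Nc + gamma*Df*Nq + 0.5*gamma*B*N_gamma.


Compute qu = c*Nc + gamma*Df*Nq + 0.5*gamma*B*N_gamma
Term 1: 34.5 * 16.88 = 582.36
Term 2: 17.4 * 0.5 * 7.82 = 68.034
Term 3: 0.5 * 17.4 * 1.3 * 7.13 = 80.6403
qu = 582.36 + 68.034 + 80.6403
qu = 731.03 kPa


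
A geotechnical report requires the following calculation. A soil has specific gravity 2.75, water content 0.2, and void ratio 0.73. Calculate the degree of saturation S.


Result: 0.7534

Derivation:
Using S = Gs * w / e
S = 2.75 * 0.2 / 0.73
S = 0.7534


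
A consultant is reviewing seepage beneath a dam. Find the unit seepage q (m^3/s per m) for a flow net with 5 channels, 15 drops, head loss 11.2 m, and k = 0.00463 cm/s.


Result: 0.0001729 m^3/s per m

Derivation:
Convert k to m/s for unit consistency with H:
k = 0.00463 cm/s = 0.00463 / 100 m/s = 4.63e-05 m/s
Using q = k * H * Nf / Nd
Nf / Nd = 5 / 15 = 0.3333
q = 4.63e-05 * 11.2 * 0.3333
q = 0.0001729 m^3/s per m


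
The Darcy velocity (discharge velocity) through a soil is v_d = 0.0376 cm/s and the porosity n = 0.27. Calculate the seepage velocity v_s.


Using v_s = v_d / n
v_s = 0.0376 / 0.27
v_s = 0.13926 cm/s


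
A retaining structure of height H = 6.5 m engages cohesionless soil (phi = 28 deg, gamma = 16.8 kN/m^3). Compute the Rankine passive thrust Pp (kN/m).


Result: 983.01 kN/m

Derivation:
Compute passive earth pressure coefficient:
Kp = tan^2(45 + phi/2) = tan^2(59.0) = 2.769826
Compute passive force:
Pp = 0.5 * Kp * gamma * H^2
Pp = 0.5 * 2.769826 * 16.8 * 6.5^2
Pp = 983.01 kN/m


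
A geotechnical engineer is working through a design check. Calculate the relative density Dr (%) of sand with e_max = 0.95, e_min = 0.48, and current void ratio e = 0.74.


Using Dr = (e_max - e) / (e_max - e_min) * 100
e_max - e = 0.95 - 0.74 = 0.21
e_max - e_min = 0.95 - 0.48 = 0.47
Dr = 0.21 / 0.47 * 100
Dr = 44.68 %


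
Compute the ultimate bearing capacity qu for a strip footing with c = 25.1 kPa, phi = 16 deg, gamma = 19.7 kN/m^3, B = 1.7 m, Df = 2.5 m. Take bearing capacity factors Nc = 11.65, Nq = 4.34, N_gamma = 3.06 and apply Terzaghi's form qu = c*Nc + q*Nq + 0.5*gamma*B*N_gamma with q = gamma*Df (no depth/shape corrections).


Compute qu = c*Nc + gamma*Df*Nq + 0.5*gamma*B*N_gamma
Term 1: 25.1 * 11.65 = 292.415
Term 2: 19.7 * 2.5 * 4.34 = 213.745
Term 3: 0.5 * 19.7 * 1.7 * 3.06 = 51.2397
qu = 292.415 + 213.745 + 51.2397
qu = 557.4 kPa


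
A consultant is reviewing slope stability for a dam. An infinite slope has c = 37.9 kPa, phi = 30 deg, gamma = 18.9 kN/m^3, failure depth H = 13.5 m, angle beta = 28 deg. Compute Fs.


Result: 1.444

Derivation:
Using Fs = c / (gamma*H*sin(beta)*cos(beta)) + tan(phi)/tan(beta)
Cohesion contribution = 37.9 / (18.9*13.5*sin(28)*cos(28))
Cohesion contribution = 0.358343
Friction contribution = tan(30)/tan(28) = 1.08584
Fs = 0.358343 + 1.08584
Fs = 1.444


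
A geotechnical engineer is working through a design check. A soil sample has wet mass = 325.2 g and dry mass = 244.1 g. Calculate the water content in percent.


Using w = (m_wet - m_dry) / m_dry * 100
m_wet - m_dry = 325.2 - 244.1 = 81.1 g
w = 81.1 / 244.1 * 100
w = 33.22 %


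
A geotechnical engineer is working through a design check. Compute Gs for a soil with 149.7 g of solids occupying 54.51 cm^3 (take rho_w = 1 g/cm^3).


Using Gs = m_s / (V_s * rho_w)
Since rho_w = 1 g/cm^3:
Gs = 149.7 / 54.51
Gs = 2.746


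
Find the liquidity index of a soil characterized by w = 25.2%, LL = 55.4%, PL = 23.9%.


First compute the plasticity index:
PI = LL - PL = 55.4 - 23.9 = 31.5
Then compute the liquidity index:
LI = (w - PL) / PI
LI = (25.2 - 23.9) / 31.5
LI = 0.041


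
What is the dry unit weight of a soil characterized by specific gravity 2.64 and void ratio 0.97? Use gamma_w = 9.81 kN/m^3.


Result: 13.146 kN/m^3

Derivation:
Using gamma_d = Gs * gamma_w / (1 + e)
gamma_d = 2.64 * 9.81 / (1 + 0.97)
gamma_d = 2.64 * 9.81 / 1.97
gamma_d = 13.146 kN/m^3


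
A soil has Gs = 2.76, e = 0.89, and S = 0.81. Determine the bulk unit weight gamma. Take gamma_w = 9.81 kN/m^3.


Result: 18.068 kN/m^3

Derivation:
Using gamma = gamma_w * (Gs + S*e) / (1 + e)
Numerator: Gs + S*e = 2.76 + 0.81*0.89 = 3.4809
Denominator: 1 + e = 1 + 0.89 = 1.89
gamma = 9.81 * 3.4809 / 1.89
gamma = 18.068 kN/m^3


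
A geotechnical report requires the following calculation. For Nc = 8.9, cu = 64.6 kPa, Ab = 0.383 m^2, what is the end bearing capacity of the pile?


Result: 220.2 kN

Derivation:
Using Qb = Nc * cu * Ab
Qb = 8.9 * 64.6 * 0.383
Qb = 220.2 kN


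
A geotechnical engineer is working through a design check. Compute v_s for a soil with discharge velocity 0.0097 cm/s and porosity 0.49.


Result: 0.0198 cm/s

Derivation:
Using v_s = v_d / n
v_s = 0.0097 / 0.49
v_s = 0.0198 cm/s


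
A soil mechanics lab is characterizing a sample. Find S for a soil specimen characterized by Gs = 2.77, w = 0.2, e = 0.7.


Using S = Gs * w / e
S = 2.77 * 0.2 / 0.7
S = 0.7914


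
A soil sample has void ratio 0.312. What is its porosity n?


Result: 0.2378

Derivation:
Using the relation n = e / (1 + e)
n = 0.312 / (1 + 0.312)
n = 0.312 / 1.312
n = 0.2378


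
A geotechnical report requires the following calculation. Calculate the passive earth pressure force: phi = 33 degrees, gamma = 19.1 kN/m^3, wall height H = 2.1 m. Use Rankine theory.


Result: 142.86 kN/m

Derivation:
Compute passive earth pressure coefficient:
Kp = tan^2(45 + phi/2) = tan^2(61.5) = 3.39212
Compute passive force:
Pp = 0.5 * Kp * gamma * H^2
Pp = 0.5 * 3.39212 * 19.1 * 2.1^2
Pp = 142.86 kN/m


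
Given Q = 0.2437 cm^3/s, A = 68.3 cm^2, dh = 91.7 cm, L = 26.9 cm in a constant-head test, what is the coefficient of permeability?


Result: 0.001047 cm/s

Derivation:
Compute hydraulic gradient:
i = dh / L = 91.7 / 26.9 = 3.40892
Then apply Darcy's law:
k = Q / (A * i)
k = 0.2437 / (68.3 * 3.40892)
k = 0.2437 / 232.829
k = 0.001047 cm/s


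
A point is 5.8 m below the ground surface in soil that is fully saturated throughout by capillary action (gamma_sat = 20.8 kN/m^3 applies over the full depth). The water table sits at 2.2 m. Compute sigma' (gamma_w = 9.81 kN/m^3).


Result: 85.32 kPa

Derivation:
Total stress = gamma_sat * depth
sigma = 20.8 * 5.8 = 120.64 kPa
Pore water pressure u = gamma_w * (depth - d_wt)
u = 9.81 * (5.8 - 2.2) = 35.316 kPa
Effective stress = sigma - u
sigma' = 120.64 - 35.316 = 85.32 kPa


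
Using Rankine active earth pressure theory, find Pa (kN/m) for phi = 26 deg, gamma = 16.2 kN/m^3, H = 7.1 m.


Compute active earth pressure coefficient:
Ka = tan^2(45 - phi/2) = tan^2(32.0) = 0.390462
Compute active force:
Pa = 0.5 * Ka * gamma * H^2
Pa = 0.5 * 0.390462 * 16.2 * 7.1^2
Pa = 159.43 kN/m


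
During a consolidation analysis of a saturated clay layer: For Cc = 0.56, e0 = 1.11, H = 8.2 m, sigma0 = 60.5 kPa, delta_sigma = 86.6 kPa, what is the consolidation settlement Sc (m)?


Result: 0.8397 m

Derivation:
Using Sc = Cc * H / (1 + e0) * log10((sigma0 + delta_sigma) / sigma0)
Stress ratio = (60.5 + 86.6) / 60.5 = 2.4314
log10(2.4314) = 0.385857
Cc * H / (1 + e0) = 0.56 * 8.2 / (1 + 1.11) = 2.1763
Sc = 2.1763 * 0.385857
Sc = 0.8397 m


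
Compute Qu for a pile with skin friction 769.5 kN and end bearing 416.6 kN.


Using Qu = Qf + Qb
Qu = 769.5 + 416.6
Qu = 1186.1 kN


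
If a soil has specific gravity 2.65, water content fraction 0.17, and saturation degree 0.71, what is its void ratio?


Using the relation e = Gs * w / S
e = 2.65 * 0.17 / 0.71
e = 0.6345


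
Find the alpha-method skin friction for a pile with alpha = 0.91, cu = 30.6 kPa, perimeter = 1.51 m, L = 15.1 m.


Using Qs = alpha * cu * perimeter * L
Qs = 0.91 * 30.6 * 1.51 * 15.1
Qs = 634.92 kN


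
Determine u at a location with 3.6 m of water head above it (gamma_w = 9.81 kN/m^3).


Result: 35.32 kPa

Derivation:
Using u = gamma_w * h_w
u = 9.81 * 3.6
u = 35.32 kPa


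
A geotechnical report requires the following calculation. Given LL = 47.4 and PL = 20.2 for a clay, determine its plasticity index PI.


Result: 27.2

Derivation:
Using PI = LL - PL
PI = 47.4 - 20.2
PI = 27.2


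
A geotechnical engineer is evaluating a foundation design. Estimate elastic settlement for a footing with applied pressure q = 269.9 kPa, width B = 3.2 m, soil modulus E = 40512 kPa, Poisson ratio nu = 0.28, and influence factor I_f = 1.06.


Using Se = q * B * (1 - nu^2) * I_f / E
1 - nu^2 = 1 - 0.28^2 = 0.9216
Se = 269.9 * 3.2 * 0.9216 * 1.06 / 40512
Se = 0.020827 m
Convert to mm: Se = 0.020827 * 1000 = 20.827 mm


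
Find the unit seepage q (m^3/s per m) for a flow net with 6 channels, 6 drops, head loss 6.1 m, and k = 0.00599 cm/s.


Convert k to m/s for unit consistency with H:
k = 0.00599 cm/s = 0.00599 / 100 m/s = 5.99e-05 m/s
Using q = k * H * Nf / Nd
Nf / Nd = 6 / 6 = 1.0
q = 5.99e-05 * 6.1 * 1.0
q = 0.0003654 m^3/s per m


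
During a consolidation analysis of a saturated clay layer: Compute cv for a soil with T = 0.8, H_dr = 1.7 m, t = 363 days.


Using cv = T * H_dr^2 / t
H_dr^2 = 1.7^2 = 2.89
cv = 0.8 * 2.89 / 363
cv = 0.00637 m^2/day


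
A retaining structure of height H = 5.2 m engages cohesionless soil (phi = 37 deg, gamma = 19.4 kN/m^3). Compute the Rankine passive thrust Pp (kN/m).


Compute passive earth pressure coefficient:
Kp = tan^2(45 + phi/2) = tan^2(63.5) = 4.022791
Compute passive force:
Pp = 0.5 * Kp * gamma * H^2
Pp = 0.5 * 4.022791 * 19.4 * 5.2^2
Pp = 1055.13 kN/m


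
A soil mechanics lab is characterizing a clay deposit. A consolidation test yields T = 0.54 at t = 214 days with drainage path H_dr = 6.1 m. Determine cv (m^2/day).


Result: 0.09389 m^2/day

Derivation:
Using cv = T * H_dr^2 / t
H_dr^2 = 6.1^2 = 37.21
cv = 0.54 * 37.21 / 214
cv = 0.09389 m^2/day


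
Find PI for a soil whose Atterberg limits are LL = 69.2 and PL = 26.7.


Using PI = LL - PL
PI = 69.2 - 26.7
PI = 42.5


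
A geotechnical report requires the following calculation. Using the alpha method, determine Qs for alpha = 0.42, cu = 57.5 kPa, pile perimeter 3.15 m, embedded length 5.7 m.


Using Qs = alpha * cu * perimeter * L
Qs = 0.42 * 57.5 * 3.15 * 5.7
Qs = 433.61 kN


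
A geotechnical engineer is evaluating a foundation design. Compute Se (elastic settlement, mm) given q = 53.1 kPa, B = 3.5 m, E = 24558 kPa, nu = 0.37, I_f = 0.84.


Result: 5.487 mm

Derivation:
Using Se = q * B * (1 - nu^2) * I_f / E
1 - nu^2 = 1 - 0.37^2 = 0.8631
Se = 53.1 * 3.5 * 0.8631 * 0.84 / 24558
Se = 0.005487 m
Convert to mm: Se = 0.005487 * 1000 = 5.487 mm


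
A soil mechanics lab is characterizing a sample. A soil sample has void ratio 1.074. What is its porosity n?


Using the relation n = e / (1 + e)
n = 1.074 / (1 + 1.074)
n = 1.074 / 2.074
n = 0.5178


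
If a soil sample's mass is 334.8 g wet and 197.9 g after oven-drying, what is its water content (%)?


Using w = (m_wet - m_dry) / m_dry * 100
m_wet - m_dry = 334.8 - 197.9 = 136.9 g
w = 136.9 / 197.9 * 100
w = 69.18 %


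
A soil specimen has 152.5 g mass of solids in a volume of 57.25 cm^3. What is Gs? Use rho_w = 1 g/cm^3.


Result: 2.664

Derivation:
Using Gs = m_s / (V_s * rho_w)
Since rho_w = 1 g/cm^3:
Gs = 152.5 / 57.25
Gs = 2.664


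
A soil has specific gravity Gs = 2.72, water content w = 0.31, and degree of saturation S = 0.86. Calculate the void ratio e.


Using the relation e = Gs * w / S
e = 2.72 * 0.31 / 0.86
e = 0.9805


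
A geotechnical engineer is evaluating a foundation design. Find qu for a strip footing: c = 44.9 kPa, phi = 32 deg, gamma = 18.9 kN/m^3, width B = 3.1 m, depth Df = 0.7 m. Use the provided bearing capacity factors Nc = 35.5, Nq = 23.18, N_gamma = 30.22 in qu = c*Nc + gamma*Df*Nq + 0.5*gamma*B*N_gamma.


Compute qu = c*Nc + gamma*Df*Nq + 0.5*gamma*B*N_gamma
Term 1: 44.9 * 35.5 = 1593.95
Term 2: 18.9 * 0.7 * 23.18 = 306.6714
Term 3: 0.5 * 18.9 * 3.1 * 30.22 = 885.2949
qu = 1593.95 + 306.6714 + 885.2949
qu = 2785.92 kPa


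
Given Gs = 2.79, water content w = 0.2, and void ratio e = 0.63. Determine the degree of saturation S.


Using S = Gs * w / e
S = 2.79 * 0.2 / 0.63
S = 0.8857


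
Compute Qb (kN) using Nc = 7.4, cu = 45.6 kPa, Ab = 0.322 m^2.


Result: 108.66 kN

Derivation:
Using Qb = Nc * cu * Ab
Qb = 7.4 * 45.6 * 0.322
Qb = 108.66 kN


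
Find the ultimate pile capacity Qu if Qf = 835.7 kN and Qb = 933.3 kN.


Result: 1769.0 kN

Derivation:
Using Qu = Qf + Qb
Qu = 835.7 + 933.3
Qu = 1769.0 kN


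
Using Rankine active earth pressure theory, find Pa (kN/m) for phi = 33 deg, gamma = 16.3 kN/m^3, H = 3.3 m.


Result: 26.16 kN/m

Derivation:
Compute active earth pressure coefficient:
Ka = tan^2(45 - phi/2) = tan^2(28.5) = 0.294801
Compute active force:
Pa = 0.5 * Ka * gamma * H^2
Pa = 0.5 * 0.294801 * 16.3 * 3.3^2
Pa = 26.16 kN/m


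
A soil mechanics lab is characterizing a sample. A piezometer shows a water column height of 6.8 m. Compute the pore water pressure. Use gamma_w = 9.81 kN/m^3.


Result: 66.71 kPa

Derivation:
Using u = gamma_w * h_w
u = 9.81 * 6.8
u = 66.71 kPa


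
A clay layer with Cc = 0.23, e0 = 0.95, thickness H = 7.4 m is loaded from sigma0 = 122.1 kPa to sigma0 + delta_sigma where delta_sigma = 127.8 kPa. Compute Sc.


Result: 0.2715 m

Derivation:
Using Sc = Cc * H / (1 + e0) * log10((sigma0 + delta_sigma) / sigma0)
Stress ratio = (122.1 + 127.8) / 122.1 = 2.04668
log10(2.04668) = 0.311051
Cc * H / (1 + e0) = 0.23 * 7.4 / (1 + 0.95) = 0.872821
Sc = 0.872821 * 0.311051
Sc = 0.2715 m


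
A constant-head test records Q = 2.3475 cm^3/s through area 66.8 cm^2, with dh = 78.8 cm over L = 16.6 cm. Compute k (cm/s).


Result: 0.007403 cm/s

Derivation:
Compute hydraulic gradient:
i = dh / L = 78.8 / 16.6 = 4.74699
Then apply Darcy's law:
k = Q / (A * i)
k = 2.3475 / (66.8 * 4.74699)
k = 2.3475 / 317.099
k = 0.007403 cm/s


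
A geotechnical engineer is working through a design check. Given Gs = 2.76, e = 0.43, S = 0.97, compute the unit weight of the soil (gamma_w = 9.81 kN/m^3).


Using gamma = gamma_w * (Gs + S*e) / (1 + e)
Numerator: Gs + S*e = 2.76 + 0.97*0.43 = 3.1771
Denominator: 1 + e = 1 + 0.43 = 1.43
gamma = 9.81 * 3.1771 / 1.43
gamma = 21.795 kN/m^3


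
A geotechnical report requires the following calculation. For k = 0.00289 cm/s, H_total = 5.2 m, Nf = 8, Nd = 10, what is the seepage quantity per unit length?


Result: 0.0001202 m^3/s per m

Derivation:
Convert k to m/s for unit consistency with H:
k = 0.00289 cm/s = 0.00289 / 100 m/s = 2.89e-05 m/s
Using q = k * H * Nf / Nd
Nf / Nd = 8 / 10 = 0.8
q = 2.89e-05 * 5.2 * 0.8
q = 0.0001202 m^3/s per m


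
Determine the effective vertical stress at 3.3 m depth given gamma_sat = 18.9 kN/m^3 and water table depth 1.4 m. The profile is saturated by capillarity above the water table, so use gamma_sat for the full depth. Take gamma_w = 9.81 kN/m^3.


Result: 43.73 kPa

Derivation:
Total stress = gamma_sat * depth
sigma = 18.9 * 3.3 = 62.37 kPa
Pore water pressure u = gamma_w * (depth - d_wt)
u = 9.81 * (3.3 - 1.4) = 18.639 kPa
Effective stress = sigma - u
sigma' = 62.37 - 18.639 = 43.73 kPa


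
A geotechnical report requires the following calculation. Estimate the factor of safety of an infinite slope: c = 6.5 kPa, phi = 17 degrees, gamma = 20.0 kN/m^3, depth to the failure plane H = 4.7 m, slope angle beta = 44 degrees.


Result: 0.455

Derivation:
Using Fs = c / (gamma*H*sin(beta)*cos(beta)) + tan(phi)/tan(beta)
Cohesion contribution = 6.5 / (20.0*4.7*sin(44)*cos(44))
Cohesion contribution = 0.138382
Friction contribution = tan(17)/tan(44) = 0.316593
Fs = 0.138382 + 0.316593
Fs = 0.455


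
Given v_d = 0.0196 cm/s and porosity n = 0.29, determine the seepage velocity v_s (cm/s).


Using v_s = v_d / n
v_s = 0.0196 / 0.29
v_s = 0.06759 cm/s


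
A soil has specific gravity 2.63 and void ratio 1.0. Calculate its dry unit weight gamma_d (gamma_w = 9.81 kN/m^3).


Result: 12.9 kN/m^3

Derivation:
Using gamma_d = Gs * gamma_w / (1 + e)
gamma_d = 2.63 * 9.81 / (1 + 1.0)
gamma_d = 2.63 * 9.81 / 2.0
gamma_d = 12.9 kN/m^3


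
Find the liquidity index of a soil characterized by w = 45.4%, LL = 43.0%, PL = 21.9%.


First compute the plasticity index:
PI = LL - PL = 43.0 - 21.9 = 21.1
Then compute the liquidity index:
LI = (w - PL) / PI
LI = (45.4 - 21.9) / 21.1
LI = 1.114


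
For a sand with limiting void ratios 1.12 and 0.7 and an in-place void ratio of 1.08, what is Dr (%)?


Using Dr = (e_max - e) / (e_max - e_min) * 100
e_max - e = 1.12 - 1.08 = 0.04
e_max - e_min = 1.12 - 0.7 = 0.42
Dr = 0.04 / 0.42 * 100
Dr = 9.52 %


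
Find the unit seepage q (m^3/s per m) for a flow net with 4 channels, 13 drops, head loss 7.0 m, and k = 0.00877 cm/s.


Result: 0.0001889 m^3/s per m

Derivation:
Convert k to m/s for unit consistency with H:
k = 0.00877 cm/s = 0.00877 / 100 m/s = 8.77e-05 m/s
Using q = k * H * Nf / Nd
Nf / Nd = 4 / 13 = 0.3077
q = 8.77e-05 * 7.0 * 0.3077
q = 0.0001889 m^3/s per m


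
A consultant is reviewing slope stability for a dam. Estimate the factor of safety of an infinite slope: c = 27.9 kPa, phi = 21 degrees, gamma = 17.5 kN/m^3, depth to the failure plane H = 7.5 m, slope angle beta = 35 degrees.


Using Fs = c / (gamma*H*sin(beta)*cos(beta)) + tan(phi)/tan(beta)
Cohesion contribution = 27.9 / (17.5*7.5*sin(35)*cos(35))
Cohesion contribution = 0.452428
Friction contribution = tan(21)/tan(35) = 0.548215
Fs = 0.452428 + 0.548215
Fs = 1.001


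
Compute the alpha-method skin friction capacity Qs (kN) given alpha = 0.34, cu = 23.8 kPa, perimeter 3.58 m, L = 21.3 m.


Result: 617.05 kN

Derivation:
Using Qs = alpha * cu * perimeter * L
Qs = 0.34 * 23.8 * 3.58 * 21.3
Qs = 617.05 kN


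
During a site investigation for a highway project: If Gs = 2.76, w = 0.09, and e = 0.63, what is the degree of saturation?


Using S = Gs * w / e
S = 2.76 * 0.09 / 0.63
S = 0.3943


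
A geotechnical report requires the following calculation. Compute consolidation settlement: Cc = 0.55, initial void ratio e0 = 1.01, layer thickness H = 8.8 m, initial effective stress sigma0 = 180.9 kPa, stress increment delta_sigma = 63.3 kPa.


Using Sc = Cc * H / (1 + e0) * log10((sigma0 + delta_sigma) / sigma0)
Stress ratio = (180.9 + 63.3) / 180.9 = 1.34992
log10(1.34992) = 0.130307
Cc * H / (1 + e0) = 0.55 * 8.8 / (1 + 1.01) = 2.40796
Sc = 2.40796 * 0.130307
Sc = 0.3138 m


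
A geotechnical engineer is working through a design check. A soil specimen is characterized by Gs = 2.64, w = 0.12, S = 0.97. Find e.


Result: 0.3266

Derivation:
Using the relation e = Gs * w / S
e = 2.64 * 0.12 / 0.97
e = 0.3266


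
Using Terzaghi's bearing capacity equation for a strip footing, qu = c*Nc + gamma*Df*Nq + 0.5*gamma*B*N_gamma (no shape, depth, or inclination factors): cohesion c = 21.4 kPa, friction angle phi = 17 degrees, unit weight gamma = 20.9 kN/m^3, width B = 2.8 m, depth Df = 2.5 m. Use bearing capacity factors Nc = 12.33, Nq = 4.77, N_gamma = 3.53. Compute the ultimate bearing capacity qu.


Compute qu = c*Nc + gamma*Df*Nq + 0.5*gamma*B*N_gamma
Term 1: 21.4 * 12.33 = 263.862
Term 2: 20.9 * 2.5 * 4.77 = 249.2325
Term 3: 0.5 * 20.9 * 2.8 * 3.53 = 103.2878
qu = 263.862 + 249.2325 + 103.2878
qu = 616.38 kPa


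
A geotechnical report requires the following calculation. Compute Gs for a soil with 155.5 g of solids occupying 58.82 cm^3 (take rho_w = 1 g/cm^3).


Result: 2.644

Derivation:
Using Gs = m_s / (V_s * rho_w)
Since rho_w = 1 g/cm^3:
Gs = 155.5 / 58.82
Gs = 2.644


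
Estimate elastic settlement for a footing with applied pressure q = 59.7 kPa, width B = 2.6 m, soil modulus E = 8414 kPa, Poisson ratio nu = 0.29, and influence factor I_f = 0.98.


Result: 16.558 mm

Derivation:
Using Se = q * B * (1 - nu^2) * I_f / E
1 - nu^2 = 1 - 0.29^2 = 0.9159
Se = 59.7 * 2.6 * 0.9159 * 0.98 / 8414
Se = 0.016558 m
Convert to mm: Se = 0.016558 * 1000 = 16.558 mm


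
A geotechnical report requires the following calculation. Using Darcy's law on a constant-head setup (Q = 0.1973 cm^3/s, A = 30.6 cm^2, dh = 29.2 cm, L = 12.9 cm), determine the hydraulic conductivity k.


Compute hydraulic gradient:
i = dh / L = 29.2 / 12.9 = 2.26357
Then apply Darcy's law:
k = Q / (A * i)
k = 0.1973 / (30.6 * 2.26357)
k = 0.1973 / 69.2651
k = 0.002848 cm/s


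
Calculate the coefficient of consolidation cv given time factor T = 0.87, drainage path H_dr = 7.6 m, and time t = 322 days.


Result: 0.15606 m^2/day

Derivation:
Using cv = T * H_dr^2 / t
H_dr^2 = 7.6^2 = 57.76
cv = 0.87 * 57.76 / 322
cv = 0.15606 m^2/day


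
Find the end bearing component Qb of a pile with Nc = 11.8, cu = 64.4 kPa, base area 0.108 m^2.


Using Qb = Nc * cu * Ab
Qb = 11.8 * 64.4 * 0.108
Qb = 82.07 kN


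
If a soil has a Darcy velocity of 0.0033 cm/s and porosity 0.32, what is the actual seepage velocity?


Using v_s = v_d / n
v_s = 0.0033 / 0.32
v_s = 0.01031 cm/s


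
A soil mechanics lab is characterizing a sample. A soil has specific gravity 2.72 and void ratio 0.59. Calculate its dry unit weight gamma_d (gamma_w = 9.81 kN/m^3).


Result: 16.782 kN/m^3

Derivation:
Using gamma_d = Gs * gamma_w / (1 + e)
gamma_d = 2.72 * 9.81 / (1 + 0.59)
gamma_d = 2.72 * 9.81 / 1.59
gamma_d = 16.782 kN/m^3


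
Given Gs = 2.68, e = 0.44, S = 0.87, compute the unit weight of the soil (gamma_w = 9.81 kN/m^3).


Using gamma = gamma_w * (Gs + S*e) / (1 + e)
Numerator: Gs + S*e = 2.68 + 0.87*0.44 = 3.0628
Denominator: 1 + e = 1 + 0.44 = 1.44
gamma = 9.81 * 3.0628 / 1.44
gamma = 20.865 kN/m^3


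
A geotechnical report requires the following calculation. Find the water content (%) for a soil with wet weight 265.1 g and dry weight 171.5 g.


Using w = (m_wet - m_dry) / m_dry * 100
m_wet - m_dry = 265.1 - 171.5 = 93.6 g
w = 93.6 / 171.5 * 100
w = 54.58 %


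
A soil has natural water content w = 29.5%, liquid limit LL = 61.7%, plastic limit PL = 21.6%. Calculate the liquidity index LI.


First compute the plasticity index:
PI = LL - PL = 61.7 - 21.6 = 40.1
Then compute the liquidity index:
LI = (w - PL) / PI
LI = (29.5 - 21.6) / 40.1
LI = 0.197


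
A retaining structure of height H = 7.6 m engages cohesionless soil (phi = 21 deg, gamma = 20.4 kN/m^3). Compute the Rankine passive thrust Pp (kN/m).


Result: 1247.26 kN/m

Derivation:
Compute passive earth pressure coefficient:
Kp = tan^2(45 + phi/2) = tan^2(55.5) = 2.117051
Compute passive force:
Pp = 0.5 * Kp * gamma * H^2
Pp = 0.5 * 2.117051 * 20.4 * 7.6^2
Pp = 1247.26 kN/m


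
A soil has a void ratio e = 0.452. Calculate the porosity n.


Using the relation n = e / (1 + e)
n = 0.452 / (1 + 0.452)
n = 0.452 / 1.452
n = 0.3113


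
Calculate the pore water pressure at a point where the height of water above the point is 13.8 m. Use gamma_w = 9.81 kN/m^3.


Using u = gamma_w * h_w
u = 9.81 * 13.8
u = 135.38 kPa


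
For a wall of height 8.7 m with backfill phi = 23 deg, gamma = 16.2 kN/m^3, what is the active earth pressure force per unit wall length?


Compute active earth pressure coefficient:
Ka = tan^2(45 - phi/2) = tan^2(33.5) = 0.438092
Compute active force:
Pa = 0.5 * Ka * gamma * H^2
Pa = 0.5 * 0.438092 * 16.2 * 8.7^2
Pa = 268.59 kN/m
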